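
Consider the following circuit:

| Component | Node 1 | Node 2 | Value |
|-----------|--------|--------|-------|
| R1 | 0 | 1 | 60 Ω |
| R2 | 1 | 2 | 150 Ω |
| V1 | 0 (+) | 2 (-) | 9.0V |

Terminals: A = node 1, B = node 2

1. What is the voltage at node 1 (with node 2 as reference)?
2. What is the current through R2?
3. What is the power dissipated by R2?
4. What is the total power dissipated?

Nodal analysis, taking node 2 as the 0 V reference.
Source V1 fixes V_0 = 9 V.
KCL at each unknown node (sum of currents leaving = 0; resistances in Ω):
  Node 1: (V_1 - 9)/60 + (V_1 - 0)/150 = 0
Collecting terms: 0.02333 × V_1 = 0.15  =>  V_1 = 6.429 V
Part 1:
  Read off the nodal solution: V_1 = 6.429 V
Part 2:
  I_R2 = (V_1 - V_2)/R2 = (6.429 - 0)/150 = 0.04286 A
  Magnitude: I_R2 = 0.04286 A
Part 3:
  I_R2 = (V_1 - V_2)/R2 = (6.429 - 0)/150 = 0.04286 A
  P_R2 = I_R2² × R2 = (0.04286)² × 150 = 0.2755 W
Part 4:
  Power in each resistor, P = (ΔV)²/R:
    P_R1 = (9 - 6.429)²/60 = 0.1102 W
    P_R2 = (6.429 - 0)²/150 = 0.2755 W
  P_total = P_R1 + P_R2 = 0.3857 W

Final answers:
1. V_1 = 6.429 V
2. I_R2 = 0.04286 A
3. P_R2 = 0.2755 W
4. P_total = 0.3857 W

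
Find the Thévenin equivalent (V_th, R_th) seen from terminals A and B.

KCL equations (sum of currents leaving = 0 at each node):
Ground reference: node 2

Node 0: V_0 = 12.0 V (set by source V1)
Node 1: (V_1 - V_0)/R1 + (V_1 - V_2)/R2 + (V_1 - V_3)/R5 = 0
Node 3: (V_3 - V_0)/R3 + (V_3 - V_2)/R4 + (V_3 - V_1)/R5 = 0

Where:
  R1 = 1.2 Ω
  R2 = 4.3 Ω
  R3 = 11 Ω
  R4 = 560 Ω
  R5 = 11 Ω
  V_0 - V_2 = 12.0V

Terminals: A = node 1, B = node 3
Step 1 — V_th is the open-circuit voltage V_A - V_B (nothing connected across the terminals).
Nodal analysis, taking node 2 as the 0 V reference.
Source V1 fixes V_0 = 12 V.
KCL at each unknown node (sum of currents leaving = 0; resistances in Ω):
  Node 1: (V_1 - 12)/1.2 + (V_1 - 0)/4.3 + (V_1 - V_3)/11 = 0
  Node 3: (V_3 - 12)/11 + (V_3 - 0)/560 + (V_3 - V_1)/11 = 0
Collecting terms (coefficients in siemens):
  1.157·V_1 - 0.09091·V_3 = 10
  0.1836·V_3 - 0.09091·V_1 = 1.091
Determinant D = (1.157)(0.1836) - (-0.09091)(-0.09091) = 0.2041
V_1 = [(10)(0.1836) - (-0.09091)(1.091)]/D = 9.48 V
V_3 = [(1.157)(1.091) - (10)(-0.09091)]/D = 10.64 V
V_th = V_1 - V_3 = 9.48 - 10.64 = -1.155 V
Step 2 — R_th: zero the source — replace V1 by a short circuit (node 2 merges into node 0) — and find the resistance seen between A (node 1) and B (node 3).
Reduce the network between node 1 (A) and node 3 (B) by series/parallel combination:
  Rp1 = R1 ‖ R2 (parallel, both between nodes 0 and 1) = 1/(1/1.2 + 1/4.3) = 0.9382 Ω
  Rp2 = R3 ‖ R4 (parallel, both between nodes 0 and 3) = 1/(1/11 + 1/560) = 10.79 Ω
  Rs1 = Rp1 + Rp2 (series, joined only at node 0) = 0.9382 + 10.79 = 11.73 Ω
  Rp3 = R5 ‖ Rs1 (parallel, both between nodes 1 and 3) = 1/(1/11 + 1/11.73) = 5.676 Ω
R_th = 5.676 Ω

Final answer: V_th = -1.155 V, R_th = 5.676 Ω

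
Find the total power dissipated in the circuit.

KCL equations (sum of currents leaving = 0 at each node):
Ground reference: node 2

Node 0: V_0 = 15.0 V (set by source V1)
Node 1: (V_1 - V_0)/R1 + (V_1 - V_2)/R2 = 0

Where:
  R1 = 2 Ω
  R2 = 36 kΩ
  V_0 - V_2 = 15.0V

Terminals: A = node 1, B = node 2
Nodal analysis, taking node 2 as the 0 V reference.
Source V1 fixes V_0 = 15 V.
KCL at each unknown node (sum of currents leaving = 0; resistances in Ω):
  Node 1: (V_1 - 15)/2 + (V_1 - 0)/36000 = 0
Collecting terms: 0.5 × V_1 = 7.5  =>  V_1 = 15 V
Power in each resistor, P = (ΔV)²/R:
  P_R1 = (15 - 15)²/2 = 0.0000003472 W
  P_R2 = (15 - 0)²/36000 = 0.006249 W
P_total = P_R1 + P_R2 = 0.00625 W

Final answer: 0.00625 W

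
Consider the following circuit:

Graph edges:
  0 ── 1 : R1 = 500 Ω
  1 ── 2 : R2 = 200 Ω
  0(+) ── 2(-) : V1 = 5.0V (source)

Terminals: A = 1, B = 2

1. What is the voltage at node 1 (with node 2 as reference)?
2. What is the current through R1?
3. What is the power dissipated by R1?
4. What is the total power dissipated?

Nodal analysis, taking node 2 as the 0 V reference.
Source V1 fixes V_0 = 5 V.
KCL at each unknown node (sum of currents leaving = 0; resistances in Ω):
  Node 1: (V_1 - 5)/500 + (V_1 - 0)/200 = 0
Collecting terms: 0.007 × V_1 = 0.01  =>  V_1 = 1.429 V
Part 1:
  Read off the nodal solution: V_1 = 1.429 V
Part 2:
  I_R1 = (V_0 - V_1)/R1 = (5 - 1.429)/500 = 0.007143 A
  Magnitude: I_R1 = 0.007143 A
Part 3:
  I_R1 = (V_0 - V_1)/R1 = (5 - 1.429)/500 = 0.007143 A
  P_R1 = I_R1² × R1 = (0.007143)² × 500 = 0.02551 W
Part 4:
  Power in each resistor, P = (ΔV)²/R:
    P_R1 = (5 - 1.429)²/500 = 0.02551 W
    P_R2 = (1.429 - 0)²/200 = 0.0102 W
  P_total = P_R1 + P_R2 = 0.03571 W

Final answers:
1. V_1 = 1.429 V
2. I_R1 = 0.007143 A
3. P_R1 = 0.02551 W
4. P_total = 0.03571 W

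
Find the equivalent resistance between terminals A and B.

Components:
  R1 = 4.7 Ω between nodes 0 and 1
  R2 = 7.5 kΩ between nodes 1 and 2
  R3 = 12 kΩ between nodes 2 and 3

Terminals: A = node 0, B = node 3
Reduce the network between node 0 (A) and node 3 (B) by series/parallel combination:
  Rs1 = R1 + R2 (series, joined only at node 1) = 4.7 + 7500 = 7505 Ω
  Rs2 = R3 + Rs1 (series, joined only at node 2) = 12000 + 7505 = 19500 Ω
R_eq = 19.5 kΩ

Final answer: 19.5 kΩ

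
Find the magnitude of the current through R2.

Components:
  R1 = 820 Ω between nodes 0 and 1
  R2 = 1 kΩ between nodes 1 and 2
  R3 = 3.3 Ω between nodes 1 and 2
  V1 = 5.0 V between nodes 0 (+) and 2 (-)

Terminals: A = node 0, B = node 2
Nodal analysis, taking node 2 as the 0 V reference.
Source V1 fixes V_0 = 5 V.
KCL at each unknown node (sum of currents leaving = 0; resistances in Ω):
  Node 1: (V_1 - 5)/820 + (V_1 - 0)/1000 + (V_1 - 0)/3.3 = 0
Collecting terms: 0.3052 × V_1 = 0.006098  =>  V_1 = 0.01998 V
I_R2 = (V_1 - V_2)/R2 = (0.01998 - 0)/1000 = 0.00001998 A
|I_R2| = 0.00001998 A

Final answer: |I_R2| = 1.998e-05 A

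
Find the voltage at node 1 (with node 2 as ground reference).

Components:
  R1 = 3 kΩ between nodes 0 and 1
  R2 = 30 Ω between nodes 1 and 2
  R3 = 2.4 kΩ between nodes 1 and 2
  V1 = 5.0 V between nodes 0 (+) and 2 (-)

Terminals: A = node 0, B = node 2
Nodal analysis, taking node 2 as the 0 V reference.
Source V1 fixes V_0 = 5 V.
KCL at each unknown node (sum of currents leaving = 0; resistances in Ω):
  Node 1: (V_1 - 5)/3000 + (V_1 - 0)/30 + (V_1 - 0)/2400 = 0
Collecting terms: 0.03408 × V_1 = 0.001667  =>  V_1 = 0.0489 V
The requested potential is V_1 = 0.0489 V.

Final answer: V_1 = 0.0489 V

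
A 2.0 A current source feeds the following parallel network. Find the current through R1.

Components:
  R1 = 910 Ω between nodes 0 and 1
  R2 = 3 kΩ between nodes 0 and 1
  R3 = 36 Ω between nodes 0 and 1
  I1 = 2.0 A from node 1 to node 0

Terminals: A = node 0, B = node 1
All resistors sit directly between nodes 0 and 1, so they are in parallel and share one voltage V; the full source current 2 A splits among them.
1/R_par = 1/910 + 1/3000 + 1/36 = 0.02921 S  =>  R_par = 34.23 Ω
V = I × R_par = 2 × 34.23 = 68.47 V
I_R1 = V/R1 = 68.47/910 = 0.07524 A

Final answer: 0.07524 A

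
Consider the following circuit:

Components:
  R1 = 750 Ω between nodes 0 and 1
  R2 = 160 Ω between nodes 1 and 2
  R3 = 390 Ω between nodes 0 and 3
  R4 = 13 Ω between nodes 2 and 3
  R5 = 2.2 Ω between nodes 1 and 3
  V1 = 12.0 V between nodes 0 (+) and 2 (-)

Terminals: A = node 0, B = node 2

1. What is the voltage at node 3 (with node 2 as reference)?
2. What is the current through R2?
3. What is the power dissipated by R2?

Nodal analysis, taking node 2 as the 0 V reference.
Source V1 fixes V_0 = 12 V.
KCL at each unknown node (sum of currents leaving = 0; resistances in Ω):
  Node 1: (V_1 - 12)/750 + (V_1 - 0)/160 + (V_1 - V_3)/2.2 = 0
  Node 3: (V_3 - 12)/390 + (V_3 - 0)/13 + (V_3 - V_1)/2.2 = 0
Collecting terms (coefficients in siemens):
  0.4621·V_1 - 0.4545·V_3 = 0.016
  0.534·V_3 - 0.4545·V_1 = 0.03077
Determinant D = (0.4621)(0.534) - (-0.4545)(-0.4545) = 0.04018
V_1 = [(0.016)(0.534) - (-0.4545)(0.03077)]/D = 0.5607 V
V_3 = [(0.4621)(0.03077) - (0.016)(-0.4545)]/D = 0.5349 V
Part 1:
  Read off the nodal solution: V_3 = 0.5349 V
Part 2:
  I_R2 = (V_1 - V_2)/R2 = (0.5607 - 0)/160 = 0.003505 A
  Magnitude: I_R2 = 0.003505 A
Part 3:
  I_R2 = (V_1 - V_2)/R2 = (0.5607 - 0)/160 = 0.003505 A
  P_R2 = I_R2² × R2 = (0.003505)² × 160 = 0.001965 W

Final answers:
1. V_3 = 0.5349 V
2. I_R2 = 0.003505 A
3. P_R2 = 0.001965 W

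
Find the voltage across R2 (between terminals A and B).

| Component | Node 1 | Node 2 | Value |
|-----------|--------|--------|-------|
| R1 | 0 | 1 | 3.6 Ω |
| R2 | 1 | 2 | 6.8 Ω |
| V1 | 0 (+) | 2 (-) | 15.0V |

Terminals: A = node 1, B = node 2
R1 and R2 are in series across V1 (node 0 → node 1 → node 2), and the output A–B is taken across R2, so this is a voltage divider.
Series current: I = V1/(R1 + R2) = 15/(3.6 + 6.8) = 15/10.4 = 1.442 A
V_R2 = I × R2 = V1 × R2/(R1 + R2) = 15 × 6.8/10.4 = 9.808 V

Final answer: 9.808 V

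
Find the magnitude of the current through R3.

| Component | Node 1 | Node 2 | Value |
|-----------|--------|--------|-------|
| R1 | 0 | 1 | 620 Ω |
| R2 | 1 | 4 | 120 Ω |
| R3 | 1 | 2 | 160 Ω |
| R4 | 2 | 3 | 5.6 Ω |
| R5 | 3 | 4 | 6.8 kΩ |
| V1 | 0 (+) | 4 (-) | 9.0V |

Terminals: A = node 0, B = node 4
Nodal analysis, taking node 4 as the 0 V reference.
Source V1 fixes V_0 = 9 V.
KCL at each unknown node (sum of currents leaving = 0; resistances in Ω):
  Node 1: (V_1 - 9)/620 + (V_1 - 0)/120 + (V_1 - V_2)/160 = 0
  Node 2: (V_2 - V_1)/160 + (V_2 - V_3)/5.6 = 0
  Node 3: (V_3 - V_2)/5.6 + (V_3 - 0)/6800 = 0
Collecting terms (coefficients in siemens):
  0.0162·V_1 - 0.00625·V_2 = 0.01452
  0.1848·V_2 - 0.00625·V_1 - 0.1786·V_3 = 0
  0.1787·V_3 - 0.1786·V_2 = 0
Solving these 3 simultaneous equations (Gaussian elimination) gives:
  V_1 = 1.439 V, V_2 = 1.406 V, V_3 = 1.404 V
I_R3 = (V_1 - V_2)/R3 = (1.439 - 1.406)/160 = 0.0002065 A
|I_R3| = 0.0002065 A

Final answer: |I_R3| = 0.0002065 A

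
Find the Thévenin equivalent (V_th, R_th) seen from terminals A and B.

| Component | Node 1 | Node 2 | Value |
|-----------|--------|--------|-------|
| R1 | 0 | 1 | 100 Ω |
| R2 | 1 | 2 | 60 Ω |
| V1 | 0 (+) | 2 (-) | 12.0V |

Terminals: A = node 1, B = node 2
Step 1 — V_th is the open-circuit voltage V_A - V_B (nothing connected across the terminals).
Nodal analysis, taking node 2 as the 0 V reference.
Source V1 fixes V_0 = 12 V.
KCL at each unknown node (sum of currents leaving = 0; resistances in Ω):
  Node 1: (V_1 - 12)/100 + (V_1 - 0)/60 = 0
Collecting terms: 0.02667 × V_1 = 0.12  =>  V_1 = 4.5 V
V_th = V_1 - V_2 = 4.5 - 0 = 4.5 V
Step 2 — R_th: zero the source — replace V1 by a short circuit (node 2 merges into node 0) — and find the resistance seen between A (node 1) and B (node 0).
Reduce the network between node 1 (A) and node 0 (B) by series/parallel combination:
  Rp1 = R1 ‖ R2 (parallel, both between nodes 0 and 1) = 1/(1/100 + 1/60) = 37.5 Ω
R_th = 37.5 Ω

Final answer: V_th = 4.5 V, R_th = 37.5 Ω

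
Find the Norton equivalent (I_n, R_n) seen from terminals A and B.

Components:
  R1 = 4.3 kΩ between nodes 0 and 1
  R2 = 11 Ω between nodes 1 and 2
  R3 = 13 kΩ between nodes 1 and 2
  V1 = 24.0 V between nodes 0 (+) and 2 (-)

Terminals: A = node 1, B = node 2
Find the Thévenin equivalent first; then I_n = V_th/R_th and R_n = R_th.
Step 1 — V_th is the open-circuit voltage V_A - V_B (nothing connected across the terminals).
Nodal analysis, taking node 2 as the 0 V reference.
Source V1 fixes V_0 = 24 V.
KCL at each unknown node (sum of currents leaving = 0; resistances in Ω):
  Node 1: (V_1 - 24)/4300 + (V_1 - 0)/11 + (V_1 - 0)/13000 = 0
Collecting terms: 0.09122 × V_1 = 0.005581  =>  V_1 = 0.06119 V
V_th = V_1 - V_2 = 0.06119 - 0 = 0.06119 V
Step 2 — R_th: zero the source — replace V1 by a short circuit (node 2 merges into node 0) — and find the resistance seen between A (node 1) and B (node 0).
Reduce the network between node 1 (A) and node 0 (B) by series/parallel combination:
  Rp1 = R1 ‖ R2 ‖ R3 (parallel, all between nodes 0 and 1) = 1/(1/4300 + 1/11 + 1/13000) = 10.96 Ω
R_th = 10.96 Ω
I_n = V_th/R_th = 0.06119/10.96 = 0.005581 A, and R_n = R_th = 10.96 Ω

Final answer: I_n = 0.005581 A, R_n = 10.96 Ω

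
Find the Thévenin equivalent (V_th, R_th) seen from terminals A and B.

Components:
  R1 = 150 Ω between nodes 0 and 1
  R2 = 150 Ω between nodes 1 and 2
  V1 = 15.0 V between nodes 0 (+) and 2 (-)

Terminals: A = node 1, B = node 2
Step 1 — V_th is the open-circuit voltage V_A - V_B (nothing connected across the terminals).
Nodal analysis, taking node 2 as the 0 V reference.
Source V1 fixes V_0 = 15 V.
KCL at each unknown node (sum of currents leaving = 0; resistances in Ω):
  Node 1: (V_1 - 15)/150 + (V_1 - 0)/150 = 0
Collecting terms: 0.01333 × V_1 = 0.1  =>  V_1 = 7.5 V
V_th = V_1 - V_2 = 7.5 - 0 = 7.5 V
Step 2 — R_th: zero the source — replace V1 by a short circuit (node 2 merges into node 0) — and find the resistance seen between A (node 1) and B (node 0).
Reduce the network between node 1 (A) and node 0 (B) by series/parallel combination:
  Rp1 = R1 ‖ R2 (parallel, both between nodes 0 and 1) = 1/(1/150 + 1/150) = 75 Ω
R_th = 75 Ω

Final answer: V_th = 7.5 V, R_th = 75 Ω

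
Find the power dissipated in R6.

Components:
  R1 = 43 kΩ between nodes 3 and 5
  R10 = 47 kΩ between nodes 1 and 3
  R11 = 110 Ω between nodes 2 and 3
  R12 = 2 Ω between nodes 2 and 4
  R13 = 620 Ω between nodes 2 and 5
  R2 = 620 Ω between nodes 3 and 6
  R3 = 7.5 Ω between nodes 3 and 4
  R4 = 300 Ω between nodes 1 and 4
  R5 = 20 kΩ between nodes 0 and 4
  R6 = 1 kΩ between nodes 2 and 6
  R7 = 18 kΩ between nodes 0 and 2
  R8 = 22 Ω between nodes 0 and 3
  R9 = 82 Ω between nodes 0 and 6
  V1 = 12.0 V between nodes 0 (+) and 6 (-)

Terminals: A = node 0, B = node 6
Nodal analysis, taking node 6 as the 0 V reference.
Source V1 fixes V_0 = 12 V.
KCL at each unknown node (sum of currents leaving = 0; resistances in Ω):
  Node 1: (V_1 - V_4)/300 + (V_1 - V_3)/47000 = 0
  Node 2: (V_2 - 0)/1000 + (V_2 - 12)/18000 + (V_2 - V_3)/110 + (V_2 - V_4)/2 + (V_2 - V_5)/620 = 0
  Node 3: (V_3 - V_5)/43000 + (V_3 - 0)/620 + (V_3 - V_4)/7.5 + (V_3 - 12)/22 + (V_3 - V_1)/47000 + (V_3 - V_2)/110 = 0
  Node 4: (V_4 - V_3)/7.5 + (V_4 - V_1)/300 + (V_4 - 12)/20000 + (V_4 - V_2)/2 = 0
  Node 5: (V_5 - V_3)/43000 + (V_5 - V_2)/620 = 0
Collecting terms (coefficients in siemens):
  0.003355·V_1 - 0.00002128·V_3 - 0.003333·V_4 = 0
  0.5118·V_2 - 0.009091·V_3 - 0.5·V_4 - 0.001613·V_5 = 0.0006667
  0.1895·V_3 - 0.00002128·V_1 - 0.009091·V_2 - 0.1333·V_4 - 0.00002326·V_5 = 0.5455
  0.6367·V_4 - 0.003333·V_1 - 0.5·V_2 - 0.1333·V_3 = 0.0006
  0.001636·V_5 - 0.001613·V_2 - 0.00002326·V_3 = 0
Solving these 5 simultaneous equations (Gaussian elimination) gives:
  V_1 = 11.27 V, V_2 = 11.25 V, V_3 = 11.35 V, V_4 = 11.27 V
  V_5 = 11.25 V
I_R6 = (V_2 - V_6)/R6 = (11.25 - 0)/1000 = 0.01125 A
P_R6 = I_R6² × R6 = (0.01125)² × 1000 = 0.1266 W

Final answer: 0.1266 W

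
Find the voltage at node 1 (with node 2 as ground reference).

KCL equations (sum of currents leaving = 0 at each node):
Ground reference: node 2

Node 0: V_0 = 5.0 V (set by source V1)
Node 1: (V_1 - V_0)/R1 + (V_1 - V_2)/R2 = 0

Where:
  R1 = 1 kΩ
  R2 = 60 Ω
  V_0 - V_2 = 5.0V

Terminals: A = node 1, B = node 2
Nodal analysis, taking node 2 as the 0 V reference.
Source V1 fixes V_0 = 5 V.
KCL at each unknown node (sum of currents leaving = 0; resistances in Ω):
  Node 1: (V_1 - 5)/1000 + (V_1 - 0)/60 = 0
Collecting terms: 0.01767 × V_1 = 0.005  =>  V_1 = 0.283 V
The requested potential is V_1 = 0.283 V.

Final answer: V_1 = 0.283 V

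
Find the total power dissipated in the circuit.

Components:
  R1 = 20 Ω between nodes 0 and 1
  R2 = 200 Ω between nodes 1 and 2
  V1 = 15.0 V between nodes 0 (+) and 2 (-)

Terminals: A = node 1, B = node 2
Nodal analysis, taking node 2 as the 0 V reference.
Source V1 fixes V_0 = 15 V.
KCL at each unknown node (sum of currents leaving = 0; resistances in Ω):
  Node 1: (V_1 - 15)/20 + (V_1 - 0)/200 = 0
Collecting terms: 0.055 × V_1 = 0.75  =>  V_1 = 13.64 V
Power in each resistor, P = (ΔV)²/R:
  P_R1 = (15 - 13.64)²/20 = 0.09298 W
  P_R2 = (13.64 - 0)²/200 = 0.9298 W
P_total = P_R1 + P_R2 = 1.023 W

Final answer: 1.023 W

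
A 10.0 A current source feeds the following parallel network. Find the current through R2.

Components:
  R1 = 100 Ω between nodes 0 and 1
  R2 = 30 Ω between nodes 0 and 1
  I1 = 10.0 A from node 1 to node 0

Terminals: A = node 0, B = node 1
All resistors sit directly between nodes 0 and 1, so they are in parallel and share one voltage V; the full source current 10 A splits among them.
1/R_par = 1/100 + 1/30 = 0.04333 S  =>  R_par = 23.08 Ω
V = I × R_par = 10 × 23.08 = 230.8 V
I_R2 = V/R2 = 230.8/30 = 7.692 A

Final answer: 7.692 A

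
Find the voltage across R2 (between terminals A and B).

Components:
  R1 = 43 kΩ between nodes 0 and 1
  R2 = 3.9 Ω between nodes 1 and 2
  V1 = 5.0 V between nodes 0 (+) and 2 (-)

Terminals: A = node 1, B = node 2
R1 and R2 are in series across V1 (node 0 → node 1 → node 2), and the output A–B is taken across R2, so this is a voltage divider.
Series current: I = V1/(R1 + R2) = 5/(43000 + 3.9) = 5/43000 = 0.0001163 A
V_R2 = I × R2 = V1 × R2/(R1 + R2) = 5 × 3.9/43000 = 0.0004534 V

Final answer: 0.0004534 V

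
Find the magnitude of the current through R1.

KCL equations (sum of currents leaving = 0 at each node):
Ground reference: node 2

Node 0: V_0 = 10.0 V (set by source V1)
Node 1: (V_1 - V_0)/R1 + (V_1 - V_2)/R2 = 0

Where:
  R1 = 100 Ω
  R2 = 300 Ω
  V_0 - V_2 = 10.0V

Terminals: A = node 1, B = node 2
Nodal analysis, taking node 2 as the 0 V reference.
Source V1 fixes V_0 = 10 V.
KCL at each unknown node (sum of currents leaving = 0; resistances in Ω):
  Node 1: (V_1 - 10)/100 + (V_1 - 0)/300 = 0
Collecting terms: 0.01333 × V_1 = 0.1  =>  V_1 = 7.5 V
I_R1 = (V_0 - V_1)/R1 = (10 - 7.5)/100 = 0.025 A
|I_R1| = 0.025 A

Final answer: |I_R1| = 0.025 A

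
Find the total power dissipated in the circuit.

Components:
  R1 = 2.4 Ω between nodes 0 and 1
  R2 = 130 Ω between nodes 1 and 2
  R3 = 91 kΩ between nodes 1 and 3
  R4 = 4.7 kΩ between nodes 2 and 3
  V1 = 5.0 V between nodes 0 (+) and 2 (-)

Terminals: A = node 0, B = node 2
Nodal analysis, taking node 2 as the 0 V reference.
Source V1 fixes V_0 = 5 V.
KCL at each unknown node (sum of currents leaving = 0; resistances in Ω):
  Node 1: (V_1 - 5)/2.4 + (V_1 - 0)/130 + (V_1 - V_3)/91000 = 0
  Node 3: (V_3 - V_1)/91000 + (V_3 - 0)/4700 = 0
Collecting terms (coefficients in siemens):
  0.4244·V_1 - 0.00001099·V_3 = 2.083
  0.0002238·V_3 - 0.00001099·V_1 = 0
Determinant D = (0.4244)(0.0002238) - (-0.00001099)(-0.00001099) = 0.00009495
V_1 = [(2.083)(0.0002238) - (-0.00001099)(0)]/D = 4.909 V
V_3 = [(0.4244)(0) - (2.083)(-0.00001099)]/D = 0.2411 V
Power in each resistor, P = (ΔV)²/R:
  P_R1 = (5 - 4.909)²/2.4 = 0.003432 W
  P_R2 = (4.909 - 0)²/130 = 0.1854 W
  P_R3 = (4.909 - 0.2411)²/91000 = 0.0002395 W
  P_R4 = (0 - 0.2411)²/4700 = 0.00001237 W
P_total = P_R1 + P_R2 + P_R3 + P_R4 = 0.1891 W

Final answer: 0.1891 W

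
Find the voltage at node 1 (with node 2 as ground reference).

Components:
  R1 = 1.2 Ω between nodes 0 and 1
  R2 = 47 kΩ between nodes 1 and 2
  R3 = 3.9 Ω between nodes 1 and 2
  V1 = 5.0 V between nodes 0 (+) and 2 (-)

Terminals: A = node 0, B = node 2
Nodal analysis, taking node 2 as the 0 V reference.
Source V1 fixes V_0 = 5 V.
KCL at each unknown node (sum of currents leaving = 0; resistances in Ω):
  Node 1: (V_1 - 5)/1.2 + (V_1 - 0)/47000 + (V_1 - 0)/3.9 = 0
Collecting terms: 1.09 × V_1 = 4.167  =>  V_1 = 3.823 V
The requested potential is V_1 = 3.823 V.

Final answer: V_1 = 3.823 V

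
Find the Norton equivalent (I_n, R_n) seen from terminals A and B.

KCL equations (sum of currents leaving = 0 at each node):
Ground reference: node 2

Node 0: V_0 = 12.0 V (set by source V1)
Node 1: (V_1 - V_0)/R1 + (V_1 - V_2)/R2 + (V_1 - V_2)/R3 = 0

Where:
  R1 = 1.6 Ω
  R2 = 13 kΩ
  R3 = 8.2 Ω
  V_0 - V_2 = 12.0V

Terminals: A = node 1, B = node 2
Find the Thévenin equivalent first; then I_n = V_th/R_th and R_n = R_th.
Step 1 — V_th is the open-circuit voltage V_A - V_B (nothing connected across the terminals).
Nodal analysis, taking node 2 as the 0 V reference.
Source V1 fixes V_0 = 12 V.
KCL at each unknown node (sum of currents leaving = 0; resistances in Ω):
  Node 1: (V_1 - 12)/1.6 + (V_1 - 0)/13000 + (V_1 - 0)/8.2 = 0
Collecting terms: 0.747 × V_1 = 7.5  =>  V_1 = 10.04 V
V_th = V_1 - V_2 = 10.04 - 0 = 10.04 V
Step 2 — R_th: zero the source — replace V1 by a short circuit (node 2 merges into node 0) — and find the resistance seen between A (node 1) and B (node 0).
Reduce the network between node 1 (A) and node 0 (B) by series/parallel combination:
  Rp1 = R1 ‖ R2 ‖ R3 (parallel, all between nodes 0 and 1) = 1/(1/1.6 + 1/13000 + 1/8.2) = 1.339 Ω
R_th = 1.339 Ω
I_n = V_th/R_th = 10.04/1.339 = 7.5 A, and R_n = R_th = 1.339 Ω

Final answer: I_n = 7.5 A, R_n = 1.339 Ω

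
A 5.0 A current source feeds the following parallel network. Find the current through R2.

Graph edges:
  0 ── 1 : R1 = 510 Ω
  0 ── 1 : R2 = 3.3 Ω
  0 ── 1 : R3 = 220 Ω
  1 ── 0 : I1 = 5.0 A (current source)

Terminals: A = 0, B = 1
All resistors sit directly between nodes 0 and 1, so they are in parallel and share one voltage V; the full source current 5 A splits among them.
1/R_par = 1/510 + 1/3.3 + 1/220 = 0.3095 S  =>  R_par = 3.231 Ω
V = I × R_par = 5 × 3.231 = 16.15 V
I_R2 = V/R2 = 16.15/3.3 = 4.895 A

Final answer: 4.895 A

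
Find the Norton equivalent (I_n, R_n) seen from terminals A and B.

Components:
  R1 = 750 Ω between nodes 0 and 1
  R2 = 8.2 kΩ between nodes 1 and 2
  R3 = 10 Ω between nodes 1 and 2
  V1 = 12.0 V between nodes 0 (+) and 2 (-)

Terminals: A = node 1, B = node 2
Find the Thévenin equivalent first; then I_n = V_th/R_th and R_n = R_th.
Step 1 — V_th is the open-circuit voltage V_A - V_B (nothing connected across the terminals).
Nodal analysis, taking node 2 as the 0 V reference.
Source V1 fixes V_0 = 12 V.
KCL at each unknown node (sum of currents leaving = 0; resistances in Ω):
  Node 1: (V_1 - 12)/750 + (V_1 - 0)/8200 + (V_1 - 0)/10 = 0
Collecting terms: 0.1015 × V_1 = 0.016  =>  V_1 = 0.1577 V
V_th = V_1 - V_2 = 0.1577 - 0 = 0.1577 V
Step 2 — R_th: zero the source — replace V1 by a short circuit (node 2 merges into node 0) — and find the resistance seen between A (node 1) and B (node 0).
Reduce the network between node 1 (A) and node 0 (B) by series/parallel combination:
  Rp1 = R1 ‖ R2 ‖ R3 (parallel, all between nodes 0 and 1) = 1/(1/750 + 1/8200 + 1/10) = 9.857 Ω
R_th = 9.857 Ω
I_n = V_th/R_th = 0.1577/9.857 = 0.016 A, and R_n = R_th = 9.857 Ω

Final answer: I_n = 0.016 A, R_n = 9.857 Ω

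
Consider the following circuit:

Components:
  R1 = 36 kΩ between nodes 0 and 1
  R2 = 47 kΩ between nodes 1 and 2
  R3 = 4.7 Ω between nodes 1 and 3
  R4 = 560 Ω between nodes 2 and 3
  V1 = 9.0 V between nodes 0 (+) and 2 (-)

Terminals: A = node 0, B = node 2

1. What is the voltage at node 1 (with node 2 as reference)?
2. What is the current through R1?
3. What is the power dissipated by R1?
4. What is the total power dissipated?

Nodal analysis, taking node 2 as the 0 V reference.
Source V1 fixes V_0 = 9 V.
KCL at each unknown node (sum of currents leaving = 0; resistances in Ω):
  Node 1: (V_1 - 9)/36000 + (V_1 - 0)/47000 + (V_1 - V_3)/4.7 = 0
  Node 3: (V_3 - V_1)/4.7 + (V_3 - 0)/560 = 0
Collecting terms (coefficients in siemens):
  0.2128·V_1 - 0.2128·V_3 = 0.00025
  0.2146·V_3 - 0.2128·V_1 = 0
Determinant D = (0.2128)(0.2146) - (-0.2128)(-0.2128) = 0.0003905
V_1 = [(0.00025)(0.2146) - (-0.2128)(0)]/D = 0.1374 V
V_3 = [(0.2128)(0) - (0.00025)(-0.2128)]/D = 0.1362 V
Part 1:
  Read off the nodal solution: V_1 = 0.1374 V
Part 2:
  I_R1 = (V_0 - V_1)/R1 = (9 - 0.1374)/36000 = 0.0002462 A
  Magnitude: I_R1 = 0.0002462 A
Part 3:
  I_R1 = (V_0 - V_1)/R1 = (9 - 0.1374)/36000 = 0.0002462 A
  P_R1 = I_R1² × R1 = (0.0002462)² × 36000 = 0.002182 W
Part 4:
  Power in each resistor, P = (ΔV)²/R:
    P_R1 = (9 - 0.1374)²/36000 = 0.002182 W
    P_R2 = (0.1374 - 0)²/47000 = 0.0000004015 W
    P_R3 = (0.1374 - 0.1362)²/4.7 = 0.0000002781 W
    P_R4 = (0 - 0.1362)²/560 = 0.00003314 W
  P_total = P_R1 + P_R2 + P_R3 + P_R4 = 0.002216 W

Final answers:
1. V_1 = 0.1374 V
2. I_R1 = 0.0002462 A
3. P_R1 = 0.002182 W
4. P_total = 0.002216 W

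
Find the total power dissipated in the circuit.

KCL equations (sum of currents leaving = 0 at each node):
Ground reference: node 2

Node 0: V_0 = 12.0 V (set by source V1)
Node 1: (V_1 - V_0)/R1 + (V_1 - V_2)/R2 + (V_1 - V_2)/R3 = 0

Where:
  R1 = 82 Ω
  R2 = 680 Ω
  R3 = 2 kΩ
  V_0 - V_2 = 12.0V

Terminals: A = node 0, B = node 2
Nodal analysis, taking node 2 as the 0 V reference.
Source V1 fixes V_0 = 12 V.
KCL at each unknown node (sum of currents leaving = 0; resistances in Ω):
  Node 1: (V_1 - 12)/82 + (V_1 - 0)/680 + (V_1 - 0)/2000 = 0
Collecting terms: 0.01417 × V_1 = 0.1463  =>  V_1 = 10.33 V
Power in each resistor, P = (ΔV)²/R:
  P_R1 = (12 - 10.33)²/82 = 0.03398 W
  P_R2 = (10.33 - 0)²/680 = 0.1569 W
  P_R3 = (10.33 - 0)²/2000 = 0.05336 W
P_total = P_R1 + P_R2 + P_R3 = 0.2443 W

Final answer: 0.2443 W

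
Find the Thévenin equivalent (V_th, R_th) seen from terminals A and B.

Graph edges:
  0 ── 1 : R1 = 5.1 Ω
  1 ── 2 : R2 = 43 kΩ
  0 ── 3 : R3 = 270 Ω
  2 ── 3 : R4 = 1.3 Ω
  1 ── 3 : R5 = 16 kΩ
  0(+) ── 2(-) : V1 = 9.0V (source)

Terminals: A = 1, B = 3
Step 1 — V_th is the open-circuit voltage V_A - V_B (nothing connected across the terminals).
Nodal analysis, taking node 2 as the 0 V reference.
Source V1 fixes V_0 = 9 V.
KCL at each unknown node (sum of currents leaving = 0; resistances in Ω):
  Node 1: (V_1 - 9)/5.1 + (V_1 - 0)/43000 + (V_1 - V_3)/16000 = 0
  Node 3: (V_3 - 9)/270 + (V_3 - 0)/1.3 + (V_3 - V_1)/16000 = 0
Collecting terms (coefficients in siemens):
  0.1962·V_1 - 0.0000625·V_3 = 1.765
  0.773·V_3 - 0.0000625·V_1 = 0.03333
Determinant D = (0.1962)(0.773) - (-0.0000625)(-0.0000625) = 0.1516
V_1 = [(1.765)(0.773) - (-0.0000625)(0.03333)]/D = 8.996 V
V_3 = [(0.1962)(0.03333) - (1.765)(-0.0000625)]/D = 0.04385 V
V_th = V_1 - V_3 = 8.996 - 0.04385 = 8.952 V
Step 2 — R_th: zero the source — replace V1 by a short circuit (node 2 merges into node 0) — and find the resistance seen between A (node 1) and B (node 3).
Reduce the network between node 1 (A) and node 3 (B) by series/parallel combination:
  Rp1 = R1 ‖ R2 (parallel, both between nodes 0 and 1) = 1/(1/5.1 + 1/43000) = 5.099 Ω
  Rp2 = R3 ‖ R4 (parallel, both between nodes 0 and 3) = 1/(1/270 + 1/1.3) = 1.294 Ω
  Rs1 = Rp1 + Rp2 (series, joined only at node 0) = 5.099 + 1.294 = 6.393 Ω
  Rp3 = R5 ‖ Rs1 (parallel, both between nodes 1 and 3) = 1/(1/16000 + 1/6.393) = 6.391 Ω
R_th = 6.391 Ω

Final answer: V_th = 8.952 V, R_th = 6.391 Ω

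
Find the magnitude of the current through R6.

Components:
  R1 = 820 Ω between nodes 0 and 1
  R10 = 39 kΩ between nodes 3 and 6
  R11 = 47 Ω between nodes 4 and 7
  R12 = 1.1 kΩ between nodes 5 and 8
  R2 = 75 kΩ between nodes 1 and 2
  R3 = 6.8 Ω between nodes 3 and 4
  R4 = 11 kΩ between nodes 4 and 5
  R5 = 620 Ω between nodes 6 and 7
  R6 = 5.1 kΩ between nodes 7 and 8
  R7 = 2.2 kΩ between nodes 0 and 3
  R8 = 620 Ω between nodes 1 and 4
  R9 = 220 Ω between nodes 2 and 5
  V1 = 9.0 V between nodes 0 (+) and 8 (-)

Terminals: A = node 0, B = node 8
Nodal analysis, taking node 8 as the 0 V reference.
Source V1 fixes V_0 = 9 V.
KCL at each unknown node (sum of currents leaving = 0; resistances in Ω):
  Node 1: (V_1 - 9)/820 + (V_1 - V_2)/75000 + (V_1 - V_4)/620 = 0
  Node 2: (V_2 - V_1)/75000 + (V_2 - V_5)/220 = 0
  Node 3: (V_3 - V_4)/6.8 + (V_3 - 9)/2200 + (V_3 - V_6)/39000 = 0
  Node 4: (V_4 - V_3)/6.8 + (V_4 - V_5)/11000 + (V_4 - V_1)/620 + (V_4 - V_7)/47 = 0
  Node 5: (V_5 - V_4)/11000 + (V_5 - V_2)/220 + (V_5 - 0)/1100 = 0
  Node 6: (V_6 - V_7)/620 + (V_6 - V_3)/39000 = 0
  Node 7: (V_7 - V_6)/620 + (V_7 - 0)/5100 + (V_7 - V_4)/47 = 0
Collecting terms (coefficients in siemens):
  0.002846·V_1 - 0.00001333·V_2 - 0.001613·V_4 = 0.01098
  0.004559·V_2 - 0.00001333·V_1 - 0.004545·V_5 = 0
  0.1475·V_3 - 0.1471·V_4 - 0.00002564·V_6 = 0.004091
  0.17·V_4 - 0.001613·V_1 - 0.1471·V_3 - 0.00009091·V_5 - 0.02128·V_7 = 0
  0.005545·V_5 - 0.004545·V_2 - 0.00009091·V_4 = 0
  0.001639·V_6 - 0.00002564·V_3 - 0.001613·V_7 = 0
  0.02309·V_7 - 0.02128·V_4 - 0.001613·V_6 = 0
Solving these 7 simultaneous equations (Gaussian elimination) gives:
  V_1 = 7.952 V, V_2 = 0.773 V, V_3 = 7.224 V, V_4 = 7.218 V
  V_5 = 0.7519 V, V_6 = 7.153 V, V_7 = 7.152 V
I_R6 = (V_7 - V_8)/R6 = (7.152 - 0)/5100 = 0.001402 A
|I_R6| = 0.001402 A

Final answer: |I_R6| = 0.001402 A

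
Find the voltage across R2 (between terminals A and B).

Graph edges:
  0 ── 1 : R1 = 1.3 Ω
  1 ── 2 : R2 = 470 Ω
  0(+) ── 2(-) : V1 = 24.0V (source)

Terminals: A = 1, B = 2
R1 and R2 are in series across V1 (node 0 → node 1 → node 2), and the output A–B is taken across R2, so this is a voltage divider.
Series current: I = V1/(R1 + R2) = 24/(1.3 + 470) = 24/471.3 = 0.05092 A
V_R2 = I × R2 = V1 × R2/(R1 + R2) = 24 × 470/471.3 = 23.93 V

Final answer: 23.93 V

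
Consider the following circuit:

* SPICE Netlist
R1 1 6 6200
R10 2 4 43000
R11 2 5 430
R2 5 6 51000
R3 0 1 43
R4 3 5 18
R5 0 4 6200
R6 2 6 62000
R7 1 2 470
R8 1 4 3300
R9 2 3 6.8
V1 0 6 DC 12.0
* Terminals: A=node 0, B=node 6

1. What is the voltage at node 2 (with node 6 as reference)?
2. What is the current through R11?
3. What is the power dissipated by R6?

Nodal analysis, taking node 6 as the 0 V reference.
Source V1 fixes V_0 = 12 V.
KCL at each unknown node (sum of currents leaving = 0; resistances in Ω):
  Node 1: (V_1 - 0)/6200 + (V_1 - 12)/43 + (V_1 - V_2)/470 + (V_1 - V_4)/3300 = 0
  Node 2: (V_2 - 0)/62000 + (V_2 - V_1)/470 + (V_2 - V_3)/6.8 + (V_2 - V_4)/43000 + (V_2 - V_5)/430 = 0
  Node 3: (V_3 - V_5)/18 + (V_3 - V_2)/6.8 = 0
  Node 4: (V_4 - 12)/6200 + (V_4 - V_1)/3300 + (V_4 - V_2)/43000 = 0
  Node 5: (V_5 - 0)/51000 + (V_5 - V_3)/18 + (V_5 - V_2)/430 = 0
Collecting terms (coefficients in siemens):
  0.02585·V_1 - 0.002128·V_2 - 0.000303·V_4 = 0.2791
  0.1516·V_2 - 0.002128·V_1 - 0.1471·V_3 - 0.00002326·V_4 - 0.002326·V_5 = 0
  0.2026·V_3 - 0.1471·V_2 - 0.05556·V_5 = 0
  0.0004876·V_4 - 0.000303·V_1 - 0.00002326·V_2 = 0.001935
  0.0579·V_5 - 0.002326·V_2 - 0.05556·V_3 = 0
Solving these 5 simultaneous equations (Gaussian elimination) gives:
  V_1 = 11.9 V, V_2 = 11.71 V, V_3 = 11.7 V, V_4 = 11.92 V
  V_5 = 11.7 V
Part 1:
  Read off the nodal solution: V_2 = 11.71 V
Part 2:
  I_R11 = (V_2 - V_5)/R11 = (11.71 - 11.7)/430 = 0.00001251 A
  Magnitude: I_R11 = 0.00001251 A
Part 3:
  I_R6 = (V_2 - V_6)/R6 = (11.71 - 0)/62000 = 0.0001888 A
  P_R6 = I_R6² × R6 = (0.0001888)² × 62000 = 0.00221 W

Final answers:
1. V_2 = 11.71 V
2. I_R11 = 1.251e-05 A
3. P_R6 = 0.00221 W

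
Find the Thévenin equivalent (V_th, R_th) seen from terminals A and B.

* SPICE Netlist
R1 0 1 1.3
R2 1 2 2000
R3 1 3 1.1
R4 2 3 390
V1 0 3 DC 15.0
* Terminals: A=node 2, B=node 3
Step 1 — V_th is the open-circuit voltage V_A - V_B (nothing connected across the terminals).
Nodal analysis, taking node 3 as the 0 V reference.
Source V1 fixes V_0 = 15 V.
KCL at each unknown node (sum of currents leaving = 0; resistances in Ω):
  Node 1: (V_1 - 15)/1.3 + (V_1 - V_2)/2000 + (V_1 - 0)/1.1 = 0
  Node 2: (V_2 - V_1)/2000 + (V_2 - 0)/390 = 0
Collecting terms (coefficients in siemens):
  1.679·V_1 - 0.0005·V_2 = 11.54
  0.003064·V_2 - 0.0005·V_1 = 0
Determinant D = (1.679)(0.003064) - (-0.0005)(-0.0005) = 0.005144
V_1 = [(11.54)(0.003064) - (-0.0005)(0)]/D = 6.873 V
V_2 = [(1.679)(0) - (11.54)(-0.0005)]/D = 1.122 V
V_th = V_2 - V_3 = 1.122 - 0 = 1.122 V
Step 2 — R_th: zero the source — replace V1 by a short circuit (node 3 merges into node 0) — and find the resistance seen between A (node 2) and B (node 0).
Reduce the network between node 2 (A) and node 0 (B) by series/parallel combination:
  Rp1 = R1 ‖ R3 (parallel, both between nodes 0 and 1) = 1/(1/1.3 + 1/1.1) = 0.5958 Ω
  Rs1 = R2 + Rp1 (series, joined only at node 1) = 2000 + 0.5958 = 2001 Ω
  Rp2 = R4 ‖ Rs1 (parallel, both between nodes 0 and 2) = 1/(1/390 + 1/2001) = 326.4 Ω
R_th = 326.4 Ω

Final answer: V_th = 1.122 V, R_th = 326.4 Ω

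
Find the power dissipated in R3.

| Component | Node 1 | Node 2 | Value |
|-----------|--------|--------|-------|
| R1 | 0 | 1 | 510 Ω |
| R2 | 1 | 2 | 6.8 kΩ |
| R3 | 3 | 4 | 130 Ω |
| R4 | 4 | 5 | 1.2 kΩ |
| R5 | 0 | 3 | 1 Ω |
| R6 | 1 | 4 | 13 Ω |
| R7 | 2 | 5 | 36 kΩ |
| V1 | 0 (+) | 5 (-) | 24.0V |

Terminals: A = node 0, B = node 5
Nodal analysis, taking node 5 as the 0 V reference.
Source V1 fixes V_0 = 24 V.
KCL at each unknown node (sum of currents leaving = 0; resistances in Ω):
  Node 1: (V_1 - 24)/510 + (V_1 - V_2)/6800 + (V_1 - V_4)/13 = 0
  Node 2: (V_2 - V_1)/6800 + (V_2 - 0)/36000 = 0
  Node 3: (V_3 - V_4)/130 + (V_3 - 24)/1 = 0
  Node 4: (V_4 - V_3)/130 + (V_4 - 0)/1200 + (V_4 - V_1)/13 = 0
Collecting terms (coefficients in siemens):
  0.07903·V_1 - 0.0001471·V_2 - 0.07692·V_4 = 0.04706
  0.0001748·V_2 - 0.0001471·V_1 = 0
  1.008·V_3 - 0.007692·V_4 = 24
  0.08545·V_4 - 0.07692·V_1 - 0.007692·V_3 = 0
Solving these 4 simultaneous equations (Gaussian elimination) gives:
  V_1 = 22.07 V, V_2 = 18.56 V, V_3 = 23.98 V, V_4 = 22.02 V
I_R3 = (V_3 - V_4)/R3 = (23.98 - 22.02)/130 = 0.01508 A
P_R3 = I_R3² × R3 = (0.01508)² × 130 = 0.02956 W

Final answer: 0.02956 W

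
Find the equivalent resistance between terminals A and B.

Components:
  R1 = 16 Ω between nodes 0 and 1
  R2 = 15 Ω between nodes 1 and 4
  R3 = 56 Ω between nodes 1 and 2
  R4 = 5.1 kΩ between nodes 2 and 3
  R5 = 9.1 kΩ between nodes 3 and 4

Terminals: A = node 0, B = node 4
Reduce the network between node 0 (A) and node 4 (B) by series/parallel combination:
  Rs1 = R3 + R4 (series, joined only at node 2) = 56 + 5100 = 5156 Ω
  Rs2 = R5 + Rs1 (series, joined only at node 3) = 9100 + 5156 = 14260 Ω
  Rp1 = R2 ‖ Rs2 (parallel, both between nodes 1 and 4) = 1/(1/15 + 1/14260) = 14.98 Ω
  Rs3 = R1 + Rp1 (series, joined only at node 1) = 16 + 14.98 = 30.98 Ω
R_eq = 30.98 Ω

Final answer: 30.98 Ω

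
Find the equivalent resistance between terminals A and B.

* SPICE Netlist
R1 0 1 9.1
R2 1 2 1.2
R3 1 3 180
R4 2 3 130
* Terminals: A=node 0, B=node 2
Reduce the network between node 0 (A) and node 2 (B) by series/parallel combination:
  Rs1 = R3 + R4 (series, joined only at node 3) = 180 + 130 = 310 Ω
  Rp1 = R2 ‖ Rs1 (parallel, both between nodes 1 and 2) = 1/(1/1.2 + 1/310) = 1.195 Ω
  Rs2 = R1 + Rp1 (series, joined only at node 1) = 9.1 + 1.195 = 10.3 Ω
R_eq = 10.3 Ω

Final answer: 10.3 Ω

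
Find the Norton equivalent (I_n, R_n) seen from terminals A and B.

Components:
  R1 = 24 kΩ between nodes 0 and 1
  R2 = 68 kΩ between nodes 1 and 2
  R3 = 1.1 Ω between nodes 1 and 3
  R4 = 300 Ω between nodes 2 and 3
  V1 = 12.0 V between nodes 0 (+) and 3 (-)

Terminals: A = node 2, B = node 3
Find the Thévenin equivalent first; then I_n = V_th/R_th and R_n = R_th.
Step 1 — V_th is the open-circuit voltage V_A - V_B (nothing connected across the terminals).
Nodal analysis, taking node 3 as the 0 V reference.
Source V1 fixes V_0 = 12 V.
KCL at each unknown node (sum of currents leaving = 0; resistances in Ω):
  Node 1: (V_1 - 12)/24000 + (V_1 - V_2)/68000 + (V_1 - 0)/1.1 = 0
  Node 2: (V_2 - V_1)/68000 + (V_2 - 0)/300 = 0
Collecting terms (coefficients in siemens):
  0.9091·V_1 - 0.00001471·V_2 = 0.0005
  0.003348·V_2 - 0.00001471·V_1 = 0
Determinant D = (0.9091)(0.003348) - (-0.00001471)(-0.00001471) = 0.003044
V_1 = [(0.0005)(0.003348) - (-0.00001471)(0)]/D = 0.00055 V
V_2 = [(0.9091)(0) - (0.0005)(-0.00001471)]/D = 0.000002416 V
V_th = V_2 - V_3 = 0.000002416 - 0 = 0.000002416 V
Step 2 — R_th: zero the source — replace V1 by a short circuit (node 3 merges into node 0) — and find the resistance seen between A (node 2) and B (node 0).
Reduce the network between node 2 (A) and node 0 (B) by series/parallel combination:
  Rp1 = R1 ‖ R3 (parallel, both between nodes 0 and 1) = 1/(1/24000 + 1/1.1) = 1.1 Ω
  Rs1 = R2 + Rp1 (series, joined only at node 1) = 68000 + 1.1 = 68000 Ω
  Rp2 = R4 ‖ Rs1 (parallel, both between nodes 0 and 2) = 1/(1/300 + 1/68000) = 298.7 Ω
R_th = 298.7 Ω
I_n = V_th/R_th = 0.000002416/298.7 = 0.000000008088 A, and R_n = R_th = 298.7 Ω

Final answer: I_n = 8.088e-09 A, R_n = 298.7 Ω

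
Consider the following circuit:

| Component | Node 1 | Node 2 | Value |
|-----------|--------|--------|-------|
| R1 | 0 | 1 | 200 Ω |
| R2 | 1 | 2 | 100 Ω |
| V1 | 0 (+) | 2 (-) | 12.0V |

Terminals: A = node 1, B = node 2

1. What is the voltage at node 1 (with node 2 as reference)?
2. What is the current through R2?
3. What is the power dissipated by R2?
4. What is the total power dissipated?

Nodal analysis, taking node 2 as the 0 V reference.
Source V1 fixes V_0 = 12 V.
KCL at each unknown node (sum of currents leaving = 0; resistances in Ω):
  Node 1: (V_1 - 12)/200 + (V_1 - 0)/100 = 0
Collecting terms: 0.015 × V_1 = 0.06  =>  V_1 = 4 V
Part 1:
  Read off the nodal solution: V_1 = 4 V
Part 2:
  I_R2 = (V_1 - V_2)/R2 = (4 - 0)/100 = 0.04 A
  Magnitude: I_R2 = 0.04 A
Part 3:
  I_R2 = (V_1 - V_2)/R2 = (4 - 0)/100 = 0.04 A
  P_R2 = I_R2² × R2 = (0.04)² × 100 = 0.16 W
Part 4:
  Power in each resistor, P = (ΔV)²/R:
    P_R1 = (12 - 4)²/200 = 0.32 W
    P_R2 = (4 - 0)²/100 = 0.16 W
  P_total = P_R1 + P_R2 = 0.48 W

Final answers:
1. V_1 = 4 V
2. I_R2 = 0.04 A
3. P_R2 = 0.16 W
4. P_total = 0.48 W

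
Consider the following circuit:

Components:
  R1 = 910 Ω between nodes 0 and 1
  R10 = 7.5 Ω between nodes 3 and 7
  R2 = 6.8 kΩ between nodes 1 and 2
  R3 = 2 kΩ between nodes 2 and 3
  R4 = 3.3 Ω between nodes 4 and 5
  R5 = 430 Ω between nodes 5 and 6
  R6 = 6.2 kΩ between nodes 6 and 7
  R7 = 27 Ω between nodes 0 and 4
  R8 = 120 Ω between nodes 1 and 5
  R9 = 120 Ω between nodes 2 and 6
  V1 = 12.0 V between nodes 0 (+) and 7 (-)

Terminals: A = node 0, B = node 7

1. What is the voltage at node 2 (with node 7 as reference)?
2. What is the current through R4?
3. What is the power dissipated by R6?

Nodal analysis, taking node 7 as the 0 V reference.
Source V1 fixes V_0 = 12 V.
KCL at each unknown node (sum of currents leaving = 0; resistances in Ω):
  Node 1: (V_1 - 12)/910 + (V_1 - V_2)/6800 + (V_1 - V_5)/120 = 0
  Node 2: (V_2 - V_1)/6800 + (V_2 - V_3)/2000 + (V_2 - V_6)/120 = 0
  Node 3: (V_3 - V_2)/2000 + (V_3 - 0)/7.5 = 0
  Node 4: (V_4 - V_5)/3.3 + (V_4 - 12)/27 = 0
  Node 5: (V_5 - V_4)/3.3 + (V_5 - V_6)/430 + (V_5 - V_1)/120 = 0
  Node 6: (V_6 - V_5)/430 + (V_6 - 0)/6200 + (V_6 - V_2)/120 = 0
Collecting terms (coefficients in siemens):
  0.009579·V_1 - 0.0001471·V_2 - 0.008333·V_5 = 0.01319
  0.00898·V_2 - 0.0001471·V_1 - 0.0005·V_3 - 0.008333·V_6 = 0
  0.1338·V_3 - 0.0005·V_2 = 0
  0.3401·V_4 - 0.303·V_5 = 0.4444
  0.3137·V_5 - 0.008333·V_1 - 0.303·V_4 - 0.002326·V_6 = 0
  0.01082·V_6 - 0.008333·V_2 - 0.002326·V_5 = 0
Solving these 6 simultaneous equations (Gaussian elimination) gives:
  V_1 = 11.8 V, V_2 = 8.95 V, V_3 = 0.03344 V, V_4 = 11.84 V
  V_5 = 11.83 V, V_6 = 9.434 V
Part 1:
  Read off the nodal solution: V_2 = 8.95 V
Part 2:
  I_R4 = (V_4 - V_5)/R4 = (11.84 - 11.83)/3.3 = 0.005761 A
  Magnitude: I_R4 = 0.005761 A
Part 3:
  I_R6 = (V_6 - V_7)/R6 = (9.434 - 0)/6200 = 0.001522 A
  P_R6 = I_R6² × R6 = (0.001522)² × 6200 = 0.01436 W

Final answers:
1. V_2 = 8.95 V
2. I_R4 = 0.005761 A
3. P_R6 = 0.01436 W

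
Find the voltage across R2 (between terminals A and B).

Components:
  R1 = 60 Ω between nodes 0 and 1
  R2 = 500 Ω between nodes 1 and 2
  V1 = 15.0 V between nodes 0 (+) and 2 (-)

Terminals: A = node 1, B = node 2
R1 and R2 are in series across V1 (node 0 → node 1 → node 2), and the output A–B is taken across R2, so this is a voltage divider.
Series current: I = V1/(R1 + R2) = 15/(60 + 500) = 15/560 = 0.02679 A
V_R2 = I × R2 = V1 × R2/(R1 + R2) = 15 × 500/560 = 13.39 V

Final answer: 13.39 V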